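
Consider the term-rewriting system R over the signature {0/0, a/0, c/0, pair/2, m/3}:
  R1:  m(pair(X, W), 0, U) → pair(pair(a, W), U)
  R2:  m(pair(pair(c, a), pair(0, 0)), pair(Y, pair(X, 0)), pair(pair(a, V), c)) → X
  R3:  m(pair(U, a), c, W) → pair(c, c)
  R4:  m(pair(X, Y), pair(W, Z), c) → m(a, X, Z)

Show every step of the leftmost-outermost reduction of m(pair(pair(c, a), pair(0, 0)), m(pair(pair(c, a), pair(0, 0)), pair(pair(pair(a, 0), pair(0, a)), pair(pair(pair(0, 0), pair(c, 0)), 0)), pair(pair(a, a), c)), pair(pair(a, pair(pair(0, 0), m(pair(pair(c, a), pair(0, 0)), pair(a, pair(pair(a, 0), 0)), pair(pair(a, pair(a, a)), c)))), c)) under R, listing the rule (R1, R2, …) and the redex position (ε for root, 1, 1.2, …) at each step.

1. m(pair(pair(c, a), pair(0, 0)), m(pair(pair(c, a), pair(0, 0)), pair(pair(pair(a, 0), pair(0, a)), pair(pair(pair(0, 0), pair(c, 0)), 0)), pair(pair(a, a), c)), pair(pair(a, pair(pair(0, 0), m(pair(pair(c, a), pair(0, 0)), pair(a, pair(pair(a, 0), 0)), pair(pair(a, pair(a, a)), c)))), c))  →  m(pair(pair(c, a), pair(0, 0)), pair(pair(0, 0), pair(c, 0)), pair(pair(a, pair(pair(0, 0), m(pair(pair(c, a), pair(0, 0)), pair(a, pair(pair(a, 0), 0)), pair(pair(a, pair(a, a)), c)))), c))   [R2 at 2]
2. m(pair(pair(c, a), pair(0, 0)), pair(pair(0, 0), pair(c, 0)), pair(pair(a, pair(pair(0, 0), m(pair(pair(c, a), pair(0, 0)), pair(a, pair(pair(a, 0), 0)), pair(pair(a, pair(a, a)), c)))), c))  →  c   [R2 at ε]

c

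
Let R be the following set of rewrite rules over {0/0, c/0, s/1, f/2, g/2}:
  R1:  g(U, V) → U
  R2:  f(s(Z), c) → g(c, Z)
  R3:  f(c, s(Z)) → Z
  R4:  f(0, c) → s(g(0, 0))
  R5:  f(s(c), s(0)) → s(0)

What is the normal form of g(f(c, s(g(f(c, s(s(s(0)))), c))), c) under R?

s(s(0))

1. g(f(c, s(g(f(c, s(s(s(0)))), c))), c)  →  f(c, s(g(f(c, s(s(s(0)))), c)))   [R1 at ε]
2. f(c, s(g(f(c, s(s(s(0)))), c)))  →  g(f(c, s(s(s(0)))), c)   [R3 at ε]
3. g(f(c, s(s(s(0)))), c)  →  f(c, s(s(s(0))))   [R1 at ε]
4. f(c, s(s(s(0))))  →  s(s(0))   [R3 at ε]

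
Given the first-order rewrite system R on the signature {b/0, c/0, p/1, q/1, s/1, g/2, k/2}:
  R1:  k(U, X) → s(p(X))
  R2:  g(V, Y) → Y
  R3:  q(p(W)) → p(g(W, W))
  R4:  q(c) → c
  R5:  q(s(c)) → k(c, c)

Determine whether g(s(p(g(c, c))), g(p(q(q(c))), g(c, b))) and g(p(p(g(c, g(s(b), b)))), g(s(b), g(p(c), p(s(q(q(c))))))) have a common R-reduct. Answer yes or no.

no — NF(t₁) = b, NF(t₂) = p(s(c))

Reduce t₁ = g(s(p(g(c, c))), g(p(q(q(c))), g(c, b))):
1. g(s(p(g(c, c))), g(p(q(q(c))), g(c, b)))  →  g(p(q(q(c))), g(c, b))   [R2 at ε]
2. g(p(q(q(c))), g(c, b))  →  g(c, b)   [R2 at ε]
3. g(c, b)  →  b   [R2 at ε]

Reduce t₂ = g(p(p(g(c, g(s(b), b)))), g(s(b), g(p(c), p(s(q(q(c))))))):
1. g(p(p(g(c, g(s(b), b)))), g(s(b), g(p(c), p(s(q(q(c)))))))  →  g(s(b), g(p(c), p(s(q(q(c))))))   [R2 at ε]
2. g(s(b), g(p(c), p(s(q(q(c))))))  →  g(p(c), p(s(q(q(c)))))   [R2 at ε]
3. g(p(c), p(s(q(q(c)))))  →  p(s(q(q(c))))   [R2 at ε]
4. p(s(q(q(c))))  →  p(s(q(c)))   [R4 at 1.1.1]
5. p(s(q(c)))  →  p(s(c))   [R4 at 1.1]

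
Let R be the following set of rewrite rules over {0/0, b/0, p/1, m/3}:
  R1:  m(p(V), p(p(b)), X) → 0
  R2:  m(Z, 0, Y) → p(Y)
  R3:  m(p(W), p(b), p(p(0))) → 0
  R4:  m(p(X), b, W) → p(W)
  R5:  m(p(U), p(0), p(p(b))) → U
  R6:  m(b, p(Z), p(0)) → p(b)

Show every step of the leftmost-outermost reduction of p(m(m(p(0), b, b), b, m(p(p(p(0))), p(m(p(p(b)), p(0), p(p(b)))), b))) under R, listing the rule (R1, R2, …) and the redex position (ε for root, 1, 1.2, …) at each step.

p(p(0))

1. p(m(m(p(0), b, b), b, m(p(p(p(0))), p(m(p(p(b)), p(0), p(p(b)))), b)))  →  p(m(p(b), b, m(p(p(p(0))), p(m(p(p(b)), p(0), p(p(b)))), b)))   [R4 at 1.1]
2. p(m(p(b), b, m(p(p(p(0))), p(m(p(p(b)), p(0), p(p(b)))), b)))  →  p(p(m(p(p(p(0))), p(m(p(p(b)), p(0), p(p(b)))), b)))   [R4 at 1]
3. p(p(m(p(p(p(0))), p(m(p(p(b)), p(0), p(p(b)))), b)))  →  p(p(m(p(p(p(0))), p(p(b)), b)))   [R5 at 1.1.2.1]
4. p(p(m(p(p(p(0))), p(p(b)), b)))  →  p(p(0))   [R1 at 1.1]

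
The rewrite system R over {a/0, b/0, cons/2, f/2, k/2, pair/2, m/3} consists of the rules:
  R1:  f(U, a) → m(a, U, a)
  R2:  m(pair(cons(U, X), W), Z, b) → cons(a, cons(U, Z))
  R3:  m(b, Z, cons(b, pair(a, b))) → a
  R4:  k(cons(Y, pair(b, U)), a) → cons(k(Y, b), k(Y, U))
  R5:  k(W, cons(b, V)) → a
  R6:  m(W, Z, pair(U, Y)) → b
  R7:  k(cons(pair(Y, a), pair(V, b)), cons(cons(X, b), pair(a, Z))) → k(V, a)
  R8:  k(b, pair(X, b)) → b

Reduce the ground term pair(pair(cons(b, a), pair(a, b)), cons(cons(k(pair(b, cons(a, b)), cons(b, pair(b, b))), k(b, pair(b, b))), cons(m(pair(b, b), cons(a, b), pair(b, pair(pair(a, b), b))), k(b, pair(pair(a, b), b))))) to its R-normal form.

1. pair(pair(cons(b, a), pair(a, b)), cons(cons(k(pair(b, cons(a, b)), cons(b, pair(b, b))), k(b, pair(b, b))), cons(m(pair(b, b), cons(a, b), pair(b, pair(pair(a, b), b))), k(b, pair(pair(a, b), b)))))  →  pair(pair(cons(b, a), pair(a, b)), cons(cons(a, k(b, pair(b, b))), cons(m(pair(b, b), cons(a, b), pair(b, pair(pair(a, b), b))), k(b, pair(pair(a, b), b)))))   [R5 at 2.1.1]
2. pair(pair(cons(b, a), pair(a, b)), cons(cons(a, k(b, pair(b, b))), cons(m(pair(b, b), cons(a, b), pair(b, pair(pair(a, b), b))), k(b, pair(pair(a, b), b)))))  →  pair(pair(cons(b, a), pair(a, b)), cons(cons(a, b), cons(m(pair(b, b), cons(a, b), pair(b, pair(pair(a, b), b))), k(b, pair(pair(a, b), b)))))   [R8 at 2.1.2]
3. pair(pair(cons(b, a), pair(a, b)), cons(cons(a, b), cons(m(pair(b, b), cons(a, b), pair(b, pair(pair(a, b), b))), k(b, pair(pair(a, b), b)))))  →  pair(pair(cons(b, a), pair(a, b)), cons(cons(a, b), cons(b, k(b, pair(pair(a, b), b)))))   [R6 at 2.2.1]
4. pair(pair(cons(b, a), pair(a, b)), cons(cons(a, b), cons(b, k(b, pair(pair(a, b), b)))))  →  pair(pair(cons(b, a), pair(a, b)), cons(cons(a, b), cons(b, b)))   [R8 at 2.2.2]

pair(pair(cons(b, a), pair(a, b)), cons(cons(a, b), cons(b, b)))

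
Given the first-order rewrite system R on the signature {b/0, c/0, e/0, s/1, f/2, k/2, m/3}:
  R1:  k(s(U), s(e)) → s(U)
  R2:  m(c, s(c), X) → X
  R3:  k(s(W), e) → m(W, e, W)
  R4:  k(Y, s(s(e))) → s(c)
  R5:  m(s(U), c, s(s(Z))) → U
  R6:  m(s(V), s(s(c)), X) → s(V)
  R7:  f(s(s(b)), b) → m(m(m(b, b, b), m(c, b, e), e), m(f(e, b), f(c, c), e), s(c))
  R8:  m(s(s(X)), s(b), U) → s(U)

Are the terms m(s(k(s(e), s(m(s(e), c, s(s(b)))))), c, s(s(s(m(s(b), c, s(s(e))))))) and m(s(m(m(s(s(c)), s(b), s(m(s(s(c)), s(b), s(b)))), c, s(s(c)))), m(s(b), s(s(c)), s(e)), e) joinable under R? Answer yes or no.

yes — NF(t₁) = s(e), NF(t₂) = s(e)

Reduce t₁ = m(s(k(s(e), s(m(s(e), c, s(s(b)))))), c, s(s(s(m(s(b), c, s(s(e))))))):
1. m(s(k(s(e), s(m(s(e), c, s(s(b)))))), c, s(s(s(m(s(b), c, s(s(e)))))))  →  k(s(e), s(m(s(e), c, s(s(b)))))   [R5 at ε]
2. k(s(e), s(m(s(e), c, s(s(b)))))  →  k(s(e), s(e))   [R5 at 2.1]
3. k(s(e), s(e))  →  s(e)   [R1 at ε]

Reduce t₂ = m(s(m(m(s(s(c)), s(b), s(m(s(s(c)), s(b), s(b)))), c, s(s(c)))), m(s(b), s(s(c)), s(e)), e):
1. m(s(m(m(s(s(c)), s(b), s(m(s(s(c)), s(b), s(b)))), c, s(s(c)))), m(s(b), s(s(c)), s(e)), e)  →  m(s(m(s(s(m(s(s(c)), s(b), s(b)))), c, s(s(c)))), m(s(b), s(s(c)), s(e)), e)   [R8 at 1.1.1]
2. m(s(m(s(s(m(s(s(c)), s(b), s(b)))), c, s(s(c)))), m(s(b), s(s(c)), s(e)), e)  →  m(s(s(m(s(s(c)), s(b), s(b)))), m(s(b), s(s(c)), s(e)), e)   [R5 at 1.1]
3. m(s(s(m(s(s(c)), s(b), s(b)))), m(s(b), s(s(c)), s(e)), e)  →  m(s(s(s(s(b)))), m(s(b), s(s(c)), s(e)), e)   [R8 at 1.1.1]
4. m(s(s(s(s(b)))), m(s(b), s(s(c)), s(e)), e)  →  m(s(s(s(s(b)))), s(b), e)   [R6 at 2]
5. m(s(s(s(s(b)))), s(b), e)  →  s(e)   [R8 at ε]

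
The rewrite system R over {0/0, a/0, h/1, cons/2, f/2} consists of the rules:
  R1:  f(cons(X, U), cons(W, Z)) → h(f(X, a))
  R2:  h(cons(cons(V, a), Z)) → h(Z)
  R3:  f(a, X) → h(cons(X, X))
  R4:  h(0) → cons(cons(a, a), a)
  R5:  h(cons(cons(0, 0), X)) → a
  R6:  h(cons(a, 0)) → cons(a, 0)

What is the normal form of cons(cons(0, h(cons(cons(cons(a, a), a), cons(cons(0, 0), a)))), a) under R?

cons(cons(0, a), a)

1. cons(cons(0, h(cons(cons(cons(a, a), a), cons(cons(0, 0), a)))), a)  →  cons(cons(0, h(cons(cons(0, 0), a))), a)   [R2 at 1.2]
2. cons(cons(0, h(cons(cons(0, 0), a))), a)  →  cons(cons(0, a), a)   [R5 at 1.2]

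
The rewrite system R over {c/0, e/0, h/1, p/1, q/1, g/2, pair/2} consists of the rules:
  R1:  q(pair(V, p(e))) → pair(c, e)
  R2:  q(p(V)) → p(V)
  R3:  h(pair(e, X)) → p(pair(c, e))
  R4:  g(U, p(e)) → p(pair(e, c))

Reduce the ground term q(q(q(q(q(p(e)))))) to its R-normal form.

p(e)

1. q(q(q(q(q(p(e))))))  →  q(q(q(q(p(e)))))   [R2 at 1.1.1.1]
2. q(q(q(q(p(e)))))  →  q(q(q(p(e))))   [R2 at 1.1.1]
3. q(q(q(p(e))))  →  q(q(p(e)))   [R2 at 1.1]
4. q(q(p(e)))  →  q(p(e))   [R2 at 1]
5. q(p(e))  →  p(e)   [R2 at ε]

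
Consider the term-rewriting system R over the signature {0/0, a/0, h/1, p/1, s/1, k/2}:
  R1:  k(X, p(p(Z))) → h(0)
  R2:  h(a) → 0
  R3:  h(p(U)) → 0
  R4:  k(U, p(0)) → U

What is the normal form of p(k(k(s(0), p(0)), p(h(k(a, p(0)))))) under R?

p(s(0))

1. p(k(k(s(0), p(0)), p(h(k(a, p(0))))))  →  p(k(s(0), p(h(k(a, p(0))))))   [R4 at 1.1]
2. p(k(s(0), p(h(k(a, p(0))))))  →  p(k(s(0), p(h(a))))   [R4 at 1.2.1.1]
3. p(k(s(0), p(h(a))))  →  p(k(s(0), p(0)))   [R2 at 1.2.1]
4. p(k(s(0), p(0)))  →  p(s(0))   [R4 at 1]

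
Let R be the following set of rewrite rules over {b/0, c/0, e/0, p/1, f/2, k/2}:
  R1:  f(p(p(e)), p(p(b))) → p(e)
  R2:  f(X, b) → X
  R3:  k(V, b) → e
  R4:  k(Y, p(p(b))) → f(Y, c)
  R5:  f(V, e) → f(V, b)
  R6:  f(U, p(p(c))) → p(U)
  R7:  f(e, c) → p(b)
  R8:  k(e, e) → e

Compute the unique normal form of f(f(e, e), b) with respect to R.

1. f(f(e, e), b)  →  f(e, e)   [R2 at ε]
2. f(e, e)  →  f(e, b)   [R5 at ε]
3. f(e, b)  →  e   [R2 at ε]

e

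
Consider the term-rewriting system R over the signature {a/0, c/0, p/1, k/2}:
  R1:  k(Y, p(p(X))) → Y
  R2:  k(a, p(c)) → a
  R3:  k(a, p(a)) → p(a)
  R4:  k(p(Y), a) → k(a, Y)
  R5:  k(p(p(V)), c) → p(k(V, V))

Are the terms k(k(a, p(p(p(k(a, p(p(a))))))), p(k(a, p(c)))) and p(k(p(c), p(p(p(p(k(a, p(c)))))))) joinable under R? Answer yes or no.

no — NF(t₁) = p(a), NF(t₂) = p(p(c))

Reduce t₁ = k(k(a, p(p(p(k(a, p(p(a))))))), p(k(a, p(c)))):
1. k(k(a, p(p(p(k(a, p(p(a))))))), p(k(a, p(c))))  →  k(a, p(k(a, p(c))))   [R1 at 1]
2. k(a, p(k(a, p(c))))  →  k(a, p(a))   [R2 at 2.1]
3. k(a, p(a))  →  p(a)   [R3 at ε]

Reduce t₂ = p(k(p(c), p(p(p(p(k(a, p(c)))))))):
1. p(k(p(c), p(p(p(p(k(a, p(c))))))))  →  p(p(c))   [R1 at 1]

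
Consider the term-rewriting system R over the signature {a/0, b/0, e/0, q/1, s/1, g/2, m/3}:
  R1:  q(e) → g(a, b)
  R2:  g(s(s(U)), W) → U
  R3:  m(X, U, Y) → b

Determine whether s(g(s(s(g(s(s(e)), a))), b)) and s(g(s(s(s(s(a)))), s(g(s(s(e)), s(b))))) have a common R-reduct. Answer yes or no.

no — NF(t₁) = s(e), NF(t₂) = s(s(s(a)))

Reduce t₁ = s(g(s(s(g(s(s(e)), a))), b)):
1. s(g(s(s(g(s(s(e)), a))), b))  →  s(g(s(s(e)), a))   [R2 at 1]
2. s(g(s(s(e)), a))  →  s(e)   [R2 at 1]

Reduce t₂ = s(g(s(s(s(s(a)))), s(g(s(s(e)), s(b))))):
1. s(g(s(s(s(s(a)))), s(g(s(s(e)), s(b)))))  →  s(s(s(a)))   [R2 at 1]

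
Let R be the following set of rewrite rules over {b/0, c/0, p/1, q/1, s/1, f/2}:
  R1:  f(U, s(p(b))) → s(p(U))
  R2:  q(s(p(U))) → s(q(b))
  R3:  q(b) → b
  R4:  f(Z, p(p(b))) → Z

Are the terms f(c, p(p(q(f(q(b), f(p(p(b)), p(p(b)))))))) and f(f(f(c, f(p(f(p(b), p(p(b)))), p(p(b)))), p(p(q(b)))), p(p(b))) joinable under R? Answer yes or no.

yes — NF(t₁) = c, NF(t₂) = c

Reduce t₁ = f(c, p(p(q(f(q(b), f(p(p(b)), p(p(b)))))))):
1. f(c, p(p(q(f(q(b), f(p(p(b)), p(p(b))))))))  →  f(c, p(p(q(f(b, f(p(p(b)), p(p(b))))))))   [R3 at 2.1.1.1.1]
2. f(c, p(p(q(f(b, f(p(p(b)), p(p(b))))))))  →  f(c, p(p(q(f(b, p(p(b)))))))   [R4 at 2.1.1.1.2]
3. f(c, p(p(q(f(b, p(p(b)))))))  →  f(c, p(p(q(b))))   [R4 at 2.1.1.1]
4. f(c, p(p(q(b))))  →  f(c, p(p(b)))   [R3 at 2.1.1]
5. f(c, p(p(b)))  →  c   [R4 at ε]

Reduce t₂ = f(f(f(c, f(p(f(p(b), p(p(b)))), p(p(b)))), p(p(q(b)))), p(p(b))):
1. f(f(f(c, f(p(f(p(b), p(p(b)))), p(p(b)))), p(p(q(b)))), p(p(b)))  →  f(f(c, f(p(f(p(b), p(p(b)))), p(p(b)))), p(p(q(b))))   [R4 at ε]
2. f(f(c, f(p(f(p(b), p(p(b)))), p(p(b)))), p(p(q(b))))  →  f(f(c, p(f(p(b), p(p(b))))), p(p(q(b))))   [R4 at 1.2]
3. f(f(c, p(f(p(b), p(p(b))))), p(p(q(b))))  →  f(f(c, p(p(b))), p(p(q(b))))   [R4 at 1.2.1]
4. f(f(c, p(p(b))), p(p(q(b))))  →  f(c, p(p(q(b))))   [R4 at 1]
5. f(c, p(p(q(b))))  →  f(c, p(p(b)))   [R3 at 2.1.1]
6. f(c, p(p(b)))  →  c   [R4 at ε]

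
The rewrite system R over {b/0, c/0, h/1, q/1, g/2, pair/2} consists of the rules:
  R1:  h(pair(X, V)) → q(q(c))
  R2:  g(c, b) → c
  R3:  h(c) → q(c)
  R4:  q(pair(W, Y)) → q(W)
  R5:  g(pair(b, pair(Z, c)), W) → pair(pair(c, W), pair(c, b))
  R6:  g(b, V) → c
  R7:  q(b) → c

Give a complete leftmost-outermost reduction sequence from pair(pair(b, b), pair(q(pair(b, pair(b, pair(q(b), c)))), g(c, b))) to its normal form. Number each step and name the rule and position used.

1. pair(pair(b, b), pair(q(pair(b, pair(b, pair(q(b), c)))), g(c, b)))  →  pair(pair(b, b), pair(q(b), g(c, b)))   [R4 at 2.1]
2. pair(pair(b, b), pair(q(b), g(c, b)))  →  pair(pair(b, b), pair(c, g(c, b)))   [R7 at 2.1]
3. pair(pair(b, b), pair(c, g(c, b)))  →  pair(pair(b, b), pair(c, c))   [R2 at 2.2]

pair(pair(b, b), pair(c, c))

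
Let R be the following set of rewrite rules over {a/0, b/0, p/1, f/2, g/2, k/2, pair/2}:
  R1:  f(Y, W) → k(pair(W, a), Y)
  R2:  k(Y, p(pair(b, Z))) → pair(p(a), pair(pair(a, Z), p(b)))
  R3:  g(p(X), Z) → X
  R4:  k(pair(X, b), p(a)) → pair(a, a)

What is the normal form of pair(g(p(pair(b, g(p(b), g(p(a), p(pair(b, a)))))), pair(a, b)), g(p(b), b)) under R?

1. pair(g(p(pair(b, g(p(b), g(p(a), p(pair(b, a)))))), pair(a, b)), g(p(b), b))  →  pair(pair(b, g(p(b), g(p(a), p(pair(b, a))))), g(p(b), b))   [R3 at 1]
2. pair(pair(b, g(p(b), g(p(a), p(pair(b, a))))), g(p(b), b))  →  pair(pair(b, b), g(p(b), b))   [R3 at 1.2]
3. pair(pair(b, b), g(p(b), b))  →  pair(pair(b, b), b)   [R3 at 2]

pair(pair(b, b), b)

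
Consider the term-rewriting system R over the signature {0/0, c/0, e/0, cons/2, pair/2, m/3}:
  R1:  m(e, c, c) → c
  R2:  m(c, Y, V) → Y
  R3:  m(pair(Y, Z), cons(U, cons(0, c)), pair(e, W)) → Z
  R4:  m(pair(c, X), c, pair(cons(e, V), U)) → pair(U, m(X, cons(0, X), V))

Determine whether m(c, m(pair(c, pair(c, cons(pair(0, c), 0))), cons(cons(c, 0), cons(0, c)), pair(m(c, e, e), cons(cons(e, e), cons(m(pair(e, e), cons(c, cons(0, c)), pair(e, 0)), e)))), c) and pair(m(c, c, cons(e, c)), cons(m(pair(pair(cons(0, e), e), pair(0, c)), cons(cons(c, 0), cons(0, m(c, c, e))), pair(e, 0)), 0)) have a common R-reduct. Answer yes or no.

yes — NF(t₁) = pair(c, cons(pair(0, c), 0)), NF(t₂) = pair(c, cons(pair(0, c), 0))

Reduce t₁ = m(c, m(pair(c, pair(c, cons(pair(0, c), 0))), cons(cons(c, 0), cons(0, c)), pair(m(c, e, e), cons(cons(e, e), cons(m(pair(e, e), cons(c, cons(0, c)), pair(e, 0)), e)))), c):
1. m(c, m(pair(c, pair(c, cons(pair(0, c), 0))), cons(cons(c, 0), cons(0, c)), pair(m(c, e, e), cons(cons(e, e), cons(m(pair(e, e), cons(c, cons(0, c)), pair(e, 0)), e)))), c)  →  m(pair(c, pair(c, cons(pair(0, c), 0))), cons(cons(c, 0), cons(0, c)), pair(m(c, e, e), cons(cons(e, e), cons(m(pair(e, e), cons(c, cons(0, c)), pair(e, 0)), e))))   [R2 at ε]
2. m(pair(c, pair(c, cons(pair(0, c), 0))), cons(cons(c, 0), cons(0, c)), pair(m(c, e, e), cons(cons(e, e), cons(m(pair(e, e), cons(c, cons(0, c)), pair(e, 0)), e))))  →  m(pair(c, pair(c, cons(pair(0, c), 0))), cons(cons(c, 0), cons(0, c)), pair(e, cons(cons(e, e), cons(m(pair(e, e), cons(c, cons(0, c)), pair(e, 0)), e))))   [R2 at 3.1]
3. m(pair(c, pair(c, cons(pair(0, c), 0))), cons(cons(c, 0), cons(0, c)), pair(e, cons(cons(e, e), cons(m(pair(e, e), cons(c, cons(0, c)), pair(e, 0)), e))))  →  pair(c, cons(pair(0, c), 0))   [R3 at ε]

Reduce t₂ = pair(m(c, c, cons(e, c)), cons(m(pair(pair(cons(0, e), e), pair(0, c)), cons(cons(c, 0), cons(0, m(c, c, e))), pair(e, 0)), 0)):
1. pair(m(c, c, cons(e, c)), cons(m(pair(pair(cons(0, e), e), pair(0, c)), cons(cons(c, 0), cons(0, m(c, c, e))), pair(e, 0)), 0))  →  pair(c, cons(m(pair(pair(cons(0, e), e), pair(0, c)), cons(cons(c, 0), cons(0, m(c, c, e))), pair(e, 0)), 0))   [R2 at 1]
2. pair(c, cons(m(pair(pair(cons(0, e), e), pair(0, c)), cons(cons(c, 0), cons(0, m(c, c, e))), pair(e, 0)), 0))  →  pair(c, cons(m(pair(pair(cons(0, e), e), pair(0, c)), cons(cons(c, 0), cons(0, c)), pair(e, 0)), 0))   [R2 at 2.1.2.2.2]
3. pair(c, cons(m(pair(pair(cons(0, e), e), pair(0, c)), cons(cons(c, 0), cons(0, c)), pair(e, 0)), 0))  →  pair(c, cons(pair(0, c), 0))   [R3 at 2.1]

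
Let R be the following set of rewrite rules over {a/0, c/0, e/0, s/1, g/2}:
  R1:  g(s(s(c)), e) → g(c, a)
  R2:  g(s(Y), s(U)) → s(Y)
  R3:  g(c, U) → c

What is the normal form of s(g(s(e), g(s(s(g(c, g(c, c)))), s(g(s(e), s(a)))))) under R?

s(s(e))

1. s(g(s(e), g(s(s(g(c, g(c, c)))), s(g(s(e), s(a))))))  →  s(g(s(e), s(s(g(c, g(c, c))))))   [R2 at 1.2]
2. s(g(s(e), s(s(g(c, g(c, c))))))  →  s(s(e))   [R2 at 1]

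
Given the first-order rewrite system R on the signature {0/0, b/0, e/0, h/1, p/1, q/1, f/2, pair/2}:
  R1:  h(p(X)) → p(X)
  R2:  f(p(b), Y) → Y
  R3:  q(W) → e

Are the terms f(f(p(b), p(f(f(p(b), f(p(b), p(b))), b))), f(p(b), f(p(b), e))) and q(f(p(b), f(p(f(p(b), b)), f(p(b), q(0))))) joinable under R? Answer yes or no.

yes — NF(t₁) = e, NF(t₂) = e

Reduce t₁ = f(f(p(b), p(f(f(p(b), f(p(b), p(b))), b))), f(p(b), f(p(b), e))):
1. f(f(p(b), p(f(f(p(b), f(p(b), p(b))), b))), f(p(b), f(p(b), e)))  →  f(p(f(f(p(b), f(p(b), p(b))), b)), f(p(b), f(p(b), e)))   [R2 at 1]
2. f(p(f(f(p(b), f(p(b), p(b))), b)), f(p(b), f(p(b), e)))  →  f(p(f(f(p(b), p(b)), b)), f(p(b), f(p(b), e)))   [R2 at 1.1.1]
3. f(p(f(f(p(b), p(b)), b)), f(p(b), f(p(b), e)))  →  f(p(f(p(b), b)), f(p(b), f(p(b), e)))   [R2 at 1.1.1]
4. f(p(f(p(b), b)), f(p(b), f(p(b), e)))  →  f(p(b), f(p(b), f(p(b), e)))   [R2 at 1.1]
5. f(p(b), f(p(b), f(p(b), e)))  →  f(p(b), f(p(b), e))   [R2 at ε]
6. f(p(b), f(p(b), e))  →  f(p(b), e)   [R2 at ε]
7. f(p(b), e)  →  e   [R2 at ε]

Reduce t₂ = q(f(p(b), f(p(f(p(b), b)), f(p(b), q(0))))):
1. q(f(p(b), f(p(f(p(b), b)), f(p(b), q(0)))))  →  e   [R3 at ε]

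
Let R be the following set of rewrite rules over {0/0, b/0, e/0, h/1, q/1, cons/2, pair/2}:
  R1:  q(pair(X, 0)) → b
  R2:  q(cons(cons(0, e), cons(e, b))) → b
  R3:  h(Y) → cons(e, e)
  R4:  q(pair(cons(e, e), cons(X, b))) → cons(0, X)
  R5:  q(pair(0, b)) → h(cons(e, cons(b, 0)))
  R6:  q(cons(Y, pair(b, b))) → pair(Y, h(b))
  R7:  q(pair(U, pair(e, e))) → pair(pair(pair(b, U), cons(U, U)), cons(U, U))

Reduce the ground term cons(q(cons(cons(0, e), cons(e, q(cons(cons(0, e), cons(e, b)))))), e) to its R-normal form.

cons(b, e)

1. cons(q(cons(cons(0, e), cons(e, q(cons(cons(0, e), cons(e, b)))))), e)  →  cons(q(cons(cons(0, e), cons(e, b))), e)   [R2 at 1.1.2.2]
2. cons(q(cons(cons(0, e), cons(e, b))), e)  →  cons(b, e)   [R2 at 1]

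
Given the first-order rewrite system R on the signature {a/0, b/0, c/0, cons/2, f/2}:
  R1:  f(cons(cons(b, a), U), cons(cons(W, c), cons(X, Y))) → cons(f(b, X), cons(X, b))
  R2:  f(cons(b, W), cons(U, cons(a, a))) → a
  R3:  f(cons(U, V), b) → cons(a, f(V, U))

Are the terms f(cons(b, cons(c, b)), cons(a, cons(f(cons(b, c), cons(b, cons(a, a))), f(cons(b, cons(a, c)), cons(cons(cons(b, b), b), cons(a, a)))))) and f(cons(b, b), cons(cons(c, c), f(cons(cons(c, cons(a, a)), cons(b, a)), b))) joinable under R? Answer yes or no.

Reduce t₁ = f(cons(b, cons(c, b)), cons(a, cons(f(cons(b, c), cons(b, cons(a, a))), f(cons(b, cons(a, c)), cons(cons(cons(b, b), b), cons(a, a)))))):
1. f(cons(b, cons(c, b)), cons(a, cons(f(cons(b, c), cons(b, cons(a, a))), f(cons(b, cons(a, c)), cons(cons(cons(b, b), b), cons(a, a))))))  →  f(cons(b, cons(c, b)), cons(a, cons(a, f(cons(b, cons(a, c)), cons(cons(cons(b, b), b), cons(a, a))))))   [R2 at 2.2.1]
2. f(cons(b, cons(c, b)), cons(a, cons(a, f(cons(b, cons(a, c)), cons(cons(cons(b, b), b), cons(a, a))))))  →  f(cons(b, cons(c, b)), cons(a, cons(a, a)))   [R2 at 2.2.2]
3. f(cons(b, cons(c, b)), cons(a, cons(a, a)))  →  a   [R2 at ε]

Reduce t₂ = f(cons(b, b), cons(cons(c, c), f(cons(cons(c, cons(a, a)), cons(b, a)), b))):
1. f(cons(b, b), cons(cons(c, c), f(cons(cons(c, cons(a, a)), cons(b, a)), b)))  →  f(cons(b, b), cons(cons(c, c), cons(a, f(cons(b, a), cons(c, cons(a, a))))))   [R3 at 2.2]
2. f(cons(b, b), cons(cons(c, c), cons(a, f(cons(b, a), cons(c, cons(a, a))))))  →  f(cons(b, b), cons(cons(c, c), cons(a, a)))   [R2 at 2.2.2]
3. f(cons(b, b), cons(cons(c, c), cons(a, a)))  →  a   [R2 at ε]

yes — NF(t₁) = a, NF(t₂) = a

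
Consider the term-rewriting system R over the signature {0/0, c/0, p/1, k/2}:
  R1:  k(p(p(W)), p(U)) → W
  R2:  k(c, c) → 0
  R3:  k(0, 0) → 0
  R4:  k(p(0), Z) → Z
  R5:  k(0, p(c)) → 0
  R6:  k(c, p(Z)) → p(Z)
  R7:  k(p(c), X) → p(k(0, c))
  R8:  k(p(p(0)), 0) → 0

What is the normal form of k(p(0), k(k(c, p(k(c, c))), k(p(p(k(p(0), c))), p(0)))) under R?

c

1. k(p(0), k(k(c, p(k(c, c))), k(p(p(k(p(0), c))), p(0))))  →  k(k(c, p(k(c, c))), k(p(p(k(p(0), c))), p(0)))   [R4 at ε]
2. k(k(c, p(k(c, c))), k(p(p(k(p(0), c))), p(0)))  →  k(p(k(c, c)), k(p(p(k(p(0), c))), p(0)))   [R6 at 1]
3. k(p(k(c, c)), k(p(p(k(p(0), c))), p(0)))  →  k(p(0), k(p(p(k(p(0), c))), p(0)))   [R2 at 1.1]
4. k(p(0), k(p(p(k(p(0), c))), p(0)))  →  k(p(p(k(p(0), c))), p(0))   [R4 at ε]
5. k(p(p(k(p(0), c))), p(0))  →  k(p(0), c)   [R1 at ε]
6. k(p(0), c)  →  c   [R4 at ε]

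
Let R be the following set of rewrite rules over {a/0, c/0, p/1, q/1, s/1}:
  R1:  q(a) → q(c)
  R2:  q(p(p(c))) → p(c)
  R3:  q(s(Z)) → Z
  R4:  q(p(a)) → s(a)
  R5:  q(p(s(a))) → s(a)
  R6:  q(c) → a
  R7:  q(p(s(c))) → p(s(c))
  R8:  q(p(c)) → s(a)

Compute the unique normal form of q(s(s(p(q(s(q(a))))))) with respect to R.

1. q(s(s(p(q(s(q(a)))))))  →  s(p(q(s(q(a)))))   [R3 at ε]
2. s(p(q(s(q(a)))))  →  s(p(q(a)))   [R3 at 1.1]
3. s(p(q(a)))  →  s(p(q(c)))   [R1 at 1.1]
4. s(p(q(c)))  →  s(p(a))   [R6 at 1.1]

s(p(a))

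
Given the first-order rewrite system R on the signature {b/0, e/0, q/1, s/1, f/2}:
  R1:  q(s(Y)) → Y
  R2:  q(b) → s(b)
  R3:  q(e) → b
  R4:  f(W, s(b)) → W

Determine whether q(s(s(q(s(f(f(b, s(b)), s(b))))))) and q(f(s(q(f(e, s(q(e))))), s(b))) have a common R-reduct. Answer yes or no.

no — NF(t₁) = s(b), NF(t₂) = b

Reduce t₁ = q(s(s(q(s(f(f(b, s(b)), s(b))))))):
1. q(s(s(q(s(f(f(b, s(b)), s(b)))))))  →  s(q(s(f(f(b, s(b)), s(b)))))   [R1 at ε]
2. s(q(s(f(f(b, s(b)), s(b)))))  →  s(f(f(b, s(b)), s(b)))   [R1 at 1]
3. s(f(f(b, s(b)), s(b)))  →  s(f(b, s(b)))   [R4 at 1]
4. s(f(b, s(b)))  →  s(b)   [R4 at 1]

Reduce t₂ = q(f(s(q(f(e, s(q(e))))), s(b))):
1. q(f(s(q(f(e, s(q(e))))), s(b)))  →  q(s(q(f(e, s(q(e))))))   [R4 at 1]
2. q(s(q(f(e, s(q(e))))))  →  q(f(e, s(q(e))))   [R1 at ε]
3. q(f(e, s(q(e))))  →  q(f(e, s(b)))   [R3 at 1.2.1]
4. q(f(e, s(b)))  →  q(e)   [R4 at 1]
5. q(e)  →  b   [R3 at ε]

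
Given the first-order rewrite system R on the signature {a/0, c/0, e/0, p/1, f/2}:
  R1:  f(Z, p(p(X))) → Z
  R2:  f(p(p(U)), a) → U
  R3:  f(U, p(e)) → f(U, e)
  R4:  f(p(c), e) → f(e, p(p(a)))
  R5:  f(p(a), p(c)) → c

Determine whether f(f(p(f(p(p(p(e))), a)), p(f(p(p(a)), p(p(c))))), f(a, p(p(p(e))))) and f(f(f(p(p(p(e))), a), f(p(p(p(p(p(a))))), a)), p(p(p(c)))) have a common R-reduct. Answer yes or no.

no — NF(t₁) = e, NF(t₂) = p(e)

Reduce t₁ = f(f(p(f(p(p(p(e))), a)), p(f(p(p(a)), p(p(c))))), f(a, p(p(p(e))))):
1. f(f(p(f(p(p(p(e))), a)), p(f(p(p(a)), p(p(c))))), f(a, p(p(p(e)))))  →  f(f(p(p(e)), p(f(p(p(a)), p(p(c))))), f(a, p(p(p(e)))))   [R2 at 1.1.1]
2. f(f(p(p(e)), p(f(p(p(a)), p(p(c))))), f(a, p(p(p(e)))))  →  f(f(p(p(e)), p(p(p(a)))), f(a, p(p(p(e)))))   [R1 at 1.2.1]
3. f(f(p(p(e)), p(p(p(a)))), f(a, p(p(p(e)))))  →  f(p(p(e)), f(a, p(p(p(e)))))   [R1 at 1]
4. f(p(p(e)), f(a, p(p(p(e)))))  →  f(p(p(e)), a)   [R1 at 2]
5. f(p(p(e)), a)  →  e   [R2 at ε]

Reduce t₂ = f(f(f(p(p(p(e))), a), f(p(p(p(p(p(a))))), a)), p(p(p(c)))):
1. f(f(f(p(p(p(e))), a), f(p(p(p(p(p(a))))), a)), p(p(p(c))))  →  f(f(p(p(p(e))), a), f(p(p(p(p(p(a))))), a))   [R1 at ε]
2. f(f(p(p(p(e))), a), f(p(p(p(p(p(a))))), a))  →  f(p(e), f(p(p(p(p(p(a))))), a))   [R2 at 1]
3. f(p(e), f(p(p(p(p(p(a))))), a))  →  f(p(e), p(p(p(a))))   [R2 at 2]
4. f(p(e), p(p(p(a))))  →  p(e)   [R1 at ε]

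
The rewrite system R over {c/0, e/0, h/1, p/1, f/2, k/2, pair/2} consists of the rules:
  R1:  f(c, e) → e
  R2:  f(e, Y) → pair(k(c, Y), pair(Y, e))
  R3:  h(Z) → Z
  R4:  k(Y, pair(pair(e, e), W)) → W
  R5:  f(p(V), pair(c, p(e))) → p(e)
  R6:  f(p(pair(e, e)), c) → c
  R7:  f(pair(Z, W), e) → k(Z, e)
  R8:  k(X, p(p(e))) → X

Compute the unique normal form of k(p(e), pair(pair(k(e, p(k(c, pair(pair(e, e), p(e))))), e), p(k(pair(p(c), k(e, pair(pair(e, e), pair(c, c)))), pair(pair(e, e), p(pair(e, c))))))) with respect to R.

p(p(pair(e, c)))

1. k(p(e), pair(pair(k(e, p(k(c, pair(pair(e, e), p(e))))), e), p(k(pair(p(c), k(e, pair(pair(e, e), pair(c, c)))), pair(pair(e, e), p(pair(e, c)))))))  →  k(p(e), pair(pair(k(e, p(p(e))), e), p(k(pair(p(c), k(e, pair(pair(e, e), pair(c, c)))), pair(pair(e, e), p(pair(e, c)))))))   [R4 at 2.1.1.2.1]
2. k(p(e), pair(pair(k(e, p(p(e))), e), p(k(pair(p(c), k(e, pair(pair(e, e), pair(c, c)))), pair(pair(e, e), p(pair(e, c)))))))  →  k(p(e), pair(pair(e, e), p(k(pair(p(c), k(e, pair(pair(e, e), pair(c, c)))), pair(pair(e, e), p(pair(e, c)))))))   [R8 at 2.1.1]
3. k(p(e), pair(pair(e, e), p(k(pair(p(c), k(e, pair(pair(e, e), pair(c, c)))), pair(pair(e, e), p(pair(e, c)))))))  →  p(k(pair(p(c), k(e, pair(pair(e, e), pair(c, c)))), pair(pair(e, e), p(pair(e, c)))))   [R4 at ε]
4. p(k(pair(p(c), k(e, pair(pair(e, e), pair(c, c)))), pair(pair(e, e), p(pair(e, c)))))  →  p(p(pair(e, c)))   [R4 at 1]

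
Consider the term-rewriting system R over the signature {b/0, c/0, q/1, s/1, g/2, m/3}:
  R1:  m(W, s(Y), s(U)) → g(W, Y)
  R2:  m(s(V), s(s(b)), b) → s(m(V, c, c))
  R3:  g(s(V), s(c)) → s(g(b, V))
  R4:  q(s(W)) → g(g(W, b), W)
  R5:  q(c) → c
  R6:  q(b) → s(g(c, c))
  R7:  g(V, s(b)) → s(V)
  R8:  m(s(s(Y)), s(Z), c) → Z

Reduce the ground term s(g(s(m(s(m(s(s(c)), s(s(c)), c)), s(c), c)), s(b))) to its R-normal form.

s(s(s(c)))

1. s(g(s(m(s(m(s(s(c)), s(s(c)), c)), s(c), c)), s(b)))  →  s(s(s(m(s(m(s(s(c)), s(s(c)), c)), s(c), c))))   [R7 at 1]
2. s(s(s(m(s(m(s(s(c)), s(s(c)), c)), s(c), c))))  →  s(s(s(m(s(s(c)), s(c), c))))   [R8 at 1.1.1.1.1]
3. s(s(s(m(s(s(c)), s(c), c))))  →  s(s(s(c)))   [R8 at 1.1.1]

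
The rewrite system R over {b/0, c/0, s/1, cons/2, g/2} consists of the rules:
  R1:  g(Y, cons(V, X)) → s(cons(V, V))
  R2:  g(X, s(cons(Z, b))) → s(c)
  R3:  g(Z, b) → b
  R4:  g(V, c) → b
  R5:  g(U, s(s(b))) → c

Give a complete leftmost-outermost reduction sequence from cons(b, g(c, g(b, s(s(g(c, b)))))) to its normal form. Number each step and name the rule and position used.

cons(b, b)

1. cons(b, g(c, g(b, s(s(g(c, b))))))  →  cons(b, g(c, g(b, s(s(b)))))   [R3 at 2.2.2.1.1]
2. cons(b, g(c, g(b, s(s(b)))))  →  cons(b, g(c, c))   [R5 at 2.2]
3. cons(b, g(c, c))  →  cons(b, b)   [R4 at 2]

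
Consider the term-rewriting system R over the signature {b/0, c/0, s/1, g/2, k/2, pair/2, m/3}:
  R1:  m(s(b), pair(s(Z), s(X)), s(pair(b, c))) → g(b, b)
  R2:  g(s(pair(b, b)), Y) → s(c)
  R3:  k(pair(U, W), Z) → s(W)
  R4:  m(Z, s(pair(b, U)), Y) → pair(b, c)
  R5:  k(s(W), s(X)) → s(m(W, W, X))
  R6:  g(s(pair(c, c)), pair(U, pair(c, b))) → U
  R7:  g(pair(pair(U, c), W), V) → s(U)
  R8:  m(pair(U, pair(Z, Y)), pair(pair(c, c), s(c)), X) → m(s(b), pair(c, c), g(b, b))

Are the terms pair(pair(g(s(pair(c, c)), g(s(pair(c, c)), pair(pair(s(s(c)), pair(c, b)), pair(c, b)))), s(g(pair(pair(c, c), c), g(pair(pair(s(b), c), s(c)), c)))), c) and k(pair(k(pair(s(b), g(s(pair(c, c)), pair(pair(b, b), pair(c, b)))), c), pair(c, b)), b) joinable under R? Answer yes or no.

no — NF(t₁) = pair(pair(s(s(c)), s(s(c))), c), NF(t₂) = s(pair(c, b))

Reduce t₁ = pair(pair(g(s(pair(c, c)), g(s(pair(c, c)), pair(pair(s(s(c)), pair(c, b)), pair(c, b)))), s(g(pair(pair(c, c), c), g(pair(pair(s(b), c), s(c)), c)))), c):
1. pair(pair(g(s(pair(c, c)), g(s(pair(c, c)), pair(pair(s(s(c)), pair(c, b)), pair(c, b)))), s(g(pair(pair(c, c), c), g(pair(pair(s(b), c), s(c)), c)))), c)  →  pair(pair(g(s(pair(c, c)), pair(s(s(c)), pair(c, b))), s(g(pair(pair(c, c), c), g(pair(pair(s(b), c), s(c)), c)))), c)   [R6 at 1.1.2]
2. pair(pair(g(s(pair(c, c)), pair(s(s(c)), pair(c, b))), s(g(pair(pair(c, c), c), g(pair(pair(s(b), c), s(c)), c)))), c)  →  pair(pair(s(s(c)), s(g(pair(pair(c, c), c), g(pair(pair(s(b), c), s(c)), c)))), c)   [R6 at 1.1]
3. pair(pair(s(s(c)), s(g(pair(pair(c, c), c), g(pair(pair(s(b), c), s(c)), c)))), c)  →  pair(pair(s(s(c)), s(s(c))), c)   [R7 at 1.2.1]

Reduce t₂ = k(pair(k(pair(s(b), g(s(pair(c, c)), pair(pair(b, b), pair(c, b)))), c), pair(c, b)), b):
1. k(pair(k(pair(s(b), g(s(pair(c, c)), pair(pair(b, b), pair(c, b)))), c), pair(c, b)), b)  →  s(pair(c, b))   [R3 at ε]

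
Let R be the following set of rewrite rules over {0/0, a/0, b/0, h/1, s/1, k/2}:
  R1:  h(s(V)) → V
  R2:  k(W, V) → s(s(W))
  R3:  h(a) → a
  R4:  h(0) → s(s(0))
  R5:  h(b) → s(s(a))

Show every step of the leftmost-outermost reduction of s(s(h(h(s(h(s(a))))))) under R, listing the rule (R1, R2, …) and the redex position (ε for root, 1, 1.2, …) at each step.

s(s(a))

1. s(s(h(h(s(h(s(a)))))))  →  s(s(h(h(s(a)))))   [R1 at 1.1.1]
2. s(s(h(h(s(a)))))  →  s(s(h(a)))   [R1 at 1.1.1]
3. s(s(h(a)))  →  s(s(a))   [R3 at 1.1]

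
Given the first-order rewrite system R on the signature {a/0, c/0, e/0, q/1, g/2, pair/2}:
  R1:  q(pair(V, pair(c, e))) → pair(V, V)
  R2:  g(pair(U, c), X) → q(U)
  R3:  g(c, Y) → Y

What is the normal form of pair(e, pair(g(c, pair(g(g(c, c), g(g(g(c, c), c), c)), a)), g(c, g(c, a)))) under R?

pair(e, pair(pair(c, a), a))

1. pair(e, pair(g(c, pair(g(g(c, c), g(g(g(c, c), c), c)), a)), g(c, g(c, a))))  →  pair(e, pair(pair(g(g(c, c), g(g(g(c, c), c), c)), a), g(c, g(c, a))))   [R3 at 2.1]
2. pair(e, pair(pair(g(g(c, c), g(g(g(c, c), c), c)), a), g(c, g(c, a))))  →  pair(e, pair(pair(g(c, g(g(g(c, c), c), c)), a), g(c, g(c, a))))   [R3 at 2.1.1.1]
3. pair(e, pair(pair(g(c, g(g(g(c, c), c), c)), a), g(c, g(c, a))))  →  pair(e, pair(pair(g(g(g(c, c), c), c), a), g(c, g(c, a))))   [R3 at 2.1.1]
4. pair(e, pair(pair(g(g(g(c, c), c), c), a), g(c, g(c, a))))  →  pair(e, pair(pair(g(g(c, c), c), a), g(c, g(c, a))))   [R3 at 2.1.1.1.1]
5. pair(e, pair(pair(g(g(c, c), c), a), g(c, g(c, a))))  →  pair(e, pair(pair(g(c, c), a), g(c, g(c, a))))   [R3 at 2.1.1.1]
6. pair(e, pair(pair(g(c, c), a), g(c, g(c, a))))  →  pair(e, pair(pair(c, a), g(c, g(c, a))))   [R3 at 2.1.1]
7. pair(e, pair(pair(c, a), g(c, g(c, a))))  →  pair(e, pair(pair(c, a), g(c, a)))   [R3 at 2.2]
8. pair(e, pair(pair(c, a), g(c, a)))  →  pair(e, pair(pair(c, a), a))   [R3 at 2.2]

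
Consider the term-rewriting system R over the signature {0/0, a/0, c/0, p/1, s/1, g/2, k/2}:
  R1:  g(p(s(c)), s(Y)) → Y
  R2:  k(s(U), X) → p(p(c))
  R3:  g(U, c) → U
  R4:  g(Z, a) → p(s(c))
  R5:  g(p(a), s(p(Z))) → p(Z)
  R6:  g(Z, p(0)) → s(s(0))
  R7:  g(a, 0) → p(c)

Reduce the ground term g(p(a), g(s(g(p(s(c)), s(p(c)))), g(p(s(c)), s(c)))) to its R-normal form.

1. g(p(a), g(s(g(p(s(c)), s(p(c)))), g(p(s(c)), s(c))))  →  g(p(a), g(s(p(c)), g(p(s(c)), s(c))))   [R1 at 2.1.1]
2. g(p(a), g(s(p(c)), g(p(s(c)), s(c))))  →  g(p(a), g(s(p(c)), c))   [R1 at 2.2]
3. g(p(a), g(s(p(c)), c))  →  g(p(a), s(p(c)))   [R3 at 2]
4. g(p(a), s(p(c)))  →  p(c)   [R5 at ε]

p(c)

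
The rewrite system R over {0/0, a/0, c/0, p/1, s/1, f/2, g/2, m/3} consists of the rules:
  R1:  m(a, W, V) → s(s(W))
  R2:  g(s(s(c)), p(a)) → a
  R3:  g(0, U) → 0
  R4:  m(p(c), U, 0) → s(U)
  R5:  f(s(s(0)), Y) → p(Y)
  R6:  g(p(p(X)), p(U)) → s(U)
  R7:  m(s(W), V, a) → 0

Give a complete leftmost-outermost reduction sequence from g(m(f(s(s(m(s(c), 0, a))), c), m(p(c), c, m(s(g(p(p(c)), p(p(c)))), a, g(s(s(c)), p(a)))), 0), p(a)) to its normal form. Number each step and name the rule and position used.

a

1. g(m(f(s(s(m(s(c), 0, a))), c), m(p(c), c, m(s(g(p(p(c)), p(p(c)))), a, g(s(s(c)), p(a)))), 0), p(a))  →  g(m(f(s(s(0)), c), m(p(c), c, m(s(g(p(p(c)), p(p(c)))), a, g(s(s(c)), p(a)))), 0), p(a))   [R7 at 1.1.1.1.1]
2. g(m(f(s(s(0)), c), m(p(c), c, m(s(g(p(p(c)), p(p(c)))), a, g(s(s(c)), p(a)))), 0), p(a))  →  g(m(p(c), m(p(c), c, m(s(g(p(p(c)), p(p(c)))), a, g(s(s(c)), p(a)))), 0), p(a))   [R5 at 1.1]
3. g(m(p(c), m(p(c), c, m(s(g(p(p(c)), p(p(c)))), a, g(s(s(c)), p(a)))), 0), p(a))  →  g(s(m(p(c), c, m(s(g(p(p(c)), p(p(c)))), a, g(s(s(c)), p(a))))), p(a))   [R4 at 1]
4. g(s(m(p(c), c, m(s(g(p(p(c)), p(p(c)))), a, g(s(s(c)), p(a))))), p(a))  →  g(s(m(p(c), c, m(s(s(p(c))), a, g(s(s(c)), p(a))))), p(a))   [R6 at 1.1.3.1.1]
5. g(s(m(p(c), c, m(s(s(p(c))), a, g(s(s(c)), p(a))))), p(a))  →  g(s(m(p(c), c, m(s(s(p(c))), a, a))), p(a))   [R2 at 1.1.3.3]
6. g(s(m(p(c), c, m(s(s(p(c))), a, a))), p(a))  →  g(s(m(p(c), c, 0)), p(a))   [R7 at 1.1.3]
7. g(s(m(p(c), c, 0)), p(a))  →  g(s(s(c)), p(a))   [R4 at 1.1]
8. g(s(s(c)), p(a))  →  a   [R2 at ε]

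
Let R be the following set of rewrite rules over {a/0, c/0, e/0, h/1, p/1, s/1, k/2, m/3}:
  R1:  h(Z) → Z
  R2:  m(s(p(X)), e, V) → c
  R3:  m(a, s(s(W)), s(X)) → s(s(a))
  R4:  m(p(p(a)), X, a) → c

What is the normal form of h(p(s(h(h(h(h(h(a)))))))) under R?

p(s(a))

1. h(p(s(h(h(h(h(h(a))))))))  →  p(s(h(h(h(h(h(a)))))))   [R1 at ε]
2. p(s(h(h(h(h(h(a)))))))  →  p(s(h(h(h(h(a))))))   [R1 at 1.1]
3. p(s(h(h(h(h(a))))))  →  p(s(h(h(h(a)))))   [R1 at 1.1]
4. p(s(h(h(h(a)))))  →  p(s(h(h(a))))   [R1 at 1.1]
5. p(s(h(h(a))))  →  p(s(h(a)))   [R1 at 1.1]
6. p(s(h(a)))  →  p(s(a))   [R1 at 1.1]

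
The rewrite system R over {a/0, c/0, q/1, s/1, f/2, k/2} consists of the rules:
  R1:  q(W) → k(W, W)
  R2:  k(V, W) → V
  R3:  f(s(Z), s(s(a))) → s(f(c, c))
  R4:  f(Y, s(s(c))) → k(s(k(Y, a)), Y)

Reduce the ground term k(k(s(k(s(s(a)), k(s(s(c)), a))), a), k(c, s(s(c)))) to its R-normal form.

s(s(s(a)))

1. k(k(s(k(s(s(a)), k(s(s(c)), a))), a), k(c, s(s(c))))  →  k(s(k(s(s(a)), k(s(s(c)), a))), a)   [R2 at ε]
2. k(s(k(s(s(a)), k(s(s(c)), a))), a)  →  s(k(s(s(a)), k(s(s(c)), a)))   [R2 at ε]
3. s(k(s(s(a)), k(s(s(c)), a)))  →  s(s(s(a)))   [R2 at 1]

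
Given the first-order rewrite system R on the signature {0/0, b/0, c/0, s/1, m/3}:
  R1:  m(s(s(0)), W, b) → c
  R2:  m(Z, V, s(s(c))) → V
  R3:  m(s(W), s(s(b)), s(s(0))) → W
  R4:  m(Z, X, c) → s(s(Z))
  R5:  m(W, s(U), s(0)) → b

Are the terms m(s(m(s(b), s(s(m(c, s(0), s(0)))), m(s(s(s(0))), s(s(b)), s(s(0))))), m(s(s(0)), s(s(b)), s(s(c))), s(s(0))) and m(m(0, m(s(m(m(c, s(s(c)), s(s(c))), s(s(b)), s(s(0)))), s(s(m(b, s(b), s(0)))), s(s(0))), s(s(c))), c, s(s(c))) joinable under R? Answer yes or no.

Reduce t₁ = m(s(m(s(b), s(s(m(c, s(0), s(0)))), m(s(s(s(0))), s(s(b)), s(s(0))))), m(s(s(0)), s(s(b)), s(s(c))), s(s(0))):
1. m(s(m(s(b), s(s(m(c, s(0), s(0)))), m(s(s(s(0))), s(s(b)), s(s(0))))), m(s(s(0)), s(s(b)), s(s(c))), s(s(0)))  →  m(s(m(s(b), s(s(b)), m(s(s(s(0))), s(s(b)), s(s(0))))), m(s(s(0)), s(s(b)), s(s(c))), s(s(0)))   [R5 at 1.1.2.1.1]
2. m(s(m(s(b), s(s(b)), m(s(s(s(0))), s(s(b)), s(s(0))))), m(s(s(0)), s(s(b)), s(s(c))), s(s(0)))  →  m(s(m(s(b), s(s(b)), s(s(0)))), m(s(s(0)), s(s(b)), s(s(c))), s(s(0)))   [R3 at 1.1.3]
3. m(s(m(s(b), s(s(b)), s(s(0)))), m(s(s(0)), s(s(b)), s(s(c))), s(s(0)))  →  m(s(b), m(s(s(0)), s(s(b)), s(s(c))), s(s(0)))   [R3 at 1.1]
4. m(s(b), m(s(s(0)), s(s(b)), s(s(c))), s(s(0)))  →  m(s(b), s(s(b)), s(s(0)))   [R2 at 2]
5. m(s(b), s(s(b)), s(s(0)))  →  b   [R3 at ε]

Reduce t₂ = m(m(0, m(s(m(m(c, s(s(c)), s(s(c))), s(s(b)), s(s(0)))), s(s(m(b, s(b), s(0)))), s(s(0))), s(s(c))), c, s(s(c))):
1. m(m(0, m(s(m(m(c, s(s(c)), s(s(c))), s(s(b)), s(s(0)))), s(s(m(b, s(b), s(0)))), s(s(0))), s(s(c))), c, s(s(c)))  →  c   [R2 at ε]

no — NF(t₁) = b, NF(t₂) = c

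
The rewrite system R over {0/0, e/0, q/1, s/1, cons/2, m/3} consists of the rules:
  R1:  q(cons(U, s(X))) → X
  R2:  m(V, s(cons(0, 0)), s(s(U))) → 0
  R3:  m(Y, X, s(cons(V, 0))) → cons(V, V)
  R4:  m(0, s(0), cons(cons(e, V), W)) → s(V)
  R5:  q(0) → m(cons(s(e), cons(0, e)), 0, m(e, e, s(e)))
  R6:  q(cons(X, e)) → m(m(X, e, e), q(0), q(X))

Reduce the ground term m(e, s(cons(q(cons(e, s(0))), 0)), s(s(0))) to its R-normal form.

0

1. m(e, s(cons(q(cons(e, s(0))), 0)), s(s(0)))  →  m(e, s(cons(0, 0)), s(s(0)))   [R1 at 2.1.1]
2. m(e, s(cons(0, 0)), s(s(0)))  →  0   [R2 at ε]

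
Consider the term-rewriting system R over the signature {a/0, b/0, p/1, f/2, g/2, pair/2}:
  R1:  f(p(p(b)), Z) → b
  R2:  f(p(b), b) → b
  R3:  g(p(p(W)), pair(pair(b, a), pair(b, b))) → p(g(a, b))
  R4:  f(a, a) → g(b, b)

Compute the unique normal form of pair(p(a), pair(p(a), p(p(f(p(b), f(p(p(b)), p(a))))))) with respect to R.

pair(p(a), pair(p(a), p(p(b))))

1. pair(p(a), pair(p(a), p(p(f(p(b), f(p(p(b)), p(a)))))))  →  pair(p(a), pair(p(a), p(p(f(p(b), b)))))   [R1 at 2.2.1.1.2]
2. pair(p(a), pair(p(a), p(p(f(p(b), b)))))  →  pair(p(a), pair(p(a), p(p(b))))   [R2 at 2.2.1.1]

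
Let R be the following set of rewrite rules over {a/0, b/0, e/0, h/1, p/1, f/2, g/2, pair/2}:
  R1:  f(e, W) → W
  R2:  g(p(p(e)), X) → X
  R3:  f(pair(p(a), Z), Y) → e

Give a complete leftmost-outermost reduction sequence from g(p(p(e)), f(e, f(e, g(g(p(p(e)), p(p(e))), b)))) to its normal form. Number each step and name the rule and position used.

1. g(p(p(e)), f(e, f(e, g(g(p(p(e)), p(p(e))), b))))  →  f(e, f(e, g(g(p(p(e)), p(p(e))), b)))   [R2 at ε]
2. f(e, f(e, g(g(p(p(e)), p(p(e))), b)))  →  f(e, g(g(p(p(e)), p(p(e))), b))   [R1 at ε]
3. f(e, g(g(p(p(e)), p(p(e))), b))  →  g(g(p(p(e)), p(p(e))), b)   [R1 at ε]
4. g(g(p(p(e)), p(p(e))), b)  →  g(p(p(e)), b)   [R2 at 1]
5. g(p(p(e)), b)  →  b   [R2 at ε]

b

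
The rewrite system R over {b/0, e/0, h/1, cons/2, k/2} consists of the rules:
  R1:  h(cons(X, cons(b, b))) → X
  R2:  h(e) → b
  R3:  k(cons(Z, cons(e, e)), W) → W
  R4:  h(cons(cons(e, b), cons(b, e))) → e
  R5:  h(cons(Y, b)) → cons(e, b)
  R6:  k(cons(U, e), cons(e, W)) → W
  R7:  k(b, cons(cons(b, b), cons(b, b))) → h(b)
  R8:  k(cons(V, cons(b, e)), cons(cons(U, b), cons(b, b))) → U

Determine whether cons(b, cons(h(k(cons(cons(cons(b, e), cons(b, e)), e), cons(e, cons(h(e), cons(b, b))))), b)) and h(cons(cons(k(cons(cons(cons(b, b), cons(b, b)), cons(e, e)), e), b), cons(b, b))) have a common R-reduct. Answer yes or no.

Reduce t₁ = cons(b, cons(h(k(cons(cons(cons(b, e), cons(b, e)), e), cons(e, cons(h(e), cons(b, b))))), b)):
1. cons(b, cons(h(k(cons(cons(cons(b, e), cons(b, e)), e), cons(e, cons(h(e), cons(b, b))))), b))  →  cons(b, cons(h(cons(h(e), cons(b, b))), b))   [R6 at 2.1.1]
2. cons(b, cons(h(cons(h(e), cons(b, b))), b))  →  cons(b, cons(h(e), b))   [R1 at 2.1]
3. cons(b, cons(h(e), b))  →  cons(b, cons(b, b))   [R2 at 2.1]

Reduce t₂ = h(cons(cons(k(cons(cons(cons(b, b), cons(b, b)), cons(e, e)), e), b), cons(b, b))):
1. h(cons(cons(k(cons(cons(cons(b, b), cons(b, b)), cons(e, e)), e), b), cons(b, b)))  →  cons(k(cons(cons(cons(b, b), cons(b, b)), cons(e, e)), e), b)   [R1 at ε]
2. cons(k(cons(cons(cons(b, b), cons(b, b)), cons(e, e)), e), b)  →  cons(e, b)   [R3 at 1]

no — NF(t₁) = cons(b, cons(b, b)), NF(t₂) = cons(e, b)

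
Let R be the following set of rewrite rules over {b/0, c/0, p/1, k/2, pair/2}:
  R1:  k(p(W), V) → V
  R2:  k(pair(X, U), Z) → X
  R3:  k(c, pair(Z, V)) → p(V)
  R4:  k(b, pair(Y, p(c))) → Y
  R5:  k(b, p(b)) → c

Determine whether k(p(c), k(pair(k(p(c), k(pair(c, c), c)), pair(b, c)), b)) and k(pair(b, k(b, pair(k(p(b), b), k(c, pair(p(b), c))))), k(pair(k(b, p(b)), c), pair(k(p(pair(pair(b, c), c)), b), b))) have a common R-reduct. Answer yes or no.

Reduce t₁ = k(p(c), k(pair(k(p(c), k(pair(c, c), c)), pair(b, c)), b)):
1. k(p(c), k(pair(k(p(c), k(pair(c, c), c)), pair(b, c)), b))  →  k(pair(k(p(c), k(pair(c, c), c)), pair(b, c)), b)   [R1 at ε]
2. k(pair(k(p(c), k(pair(c, c), c)), pair(b, c)), b)  →  k(p(c), k(pair(c, c), c))   [R2 at ε]
3. k(p(c), k(pair(c, c), c))  →  k(pair(c, c), c)   [R1 at ε]
4. k(pair(c, c), c)  →  c   [R2 at ε]

Reduce t₂ = k(pair(b, k(b, pair(k(p(b), b), k(c, pair(p(b), c))))), k(pair(k(b, p(b)), c), pair(k(p(pair(pair(b, c), c)), b), b))):
1. k(pair(b, k(b, pair(k(p(b), b), k(c, pair(p(b), c))))), k(pair(k(b, p(b)), c), pair(k(p(pair(pair(b, c), c)), b), b)))  →  b   [R2 at ε]

no — NF(t₁) = c, NF(t₂) = b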